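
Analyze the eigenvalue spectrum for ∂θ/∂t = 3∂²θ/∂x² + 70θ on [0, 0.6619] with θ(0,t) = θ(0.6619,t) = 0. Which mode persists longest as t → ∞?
Eigenvalues: λₙ = 3n²π²/0.6619² - 70.
First three modes:
  n=1: λ₁ = 3π²/0.6619² - 70 ≈ -2.417
  n=2: λ₂ = 12π²/0.6619² - 70 ≈ 200.331
  n=3: λ₃ = 27π²/0.6619² - 70 ≈ 538.245
Since 3π²/0.6619² ≈ 67.583 < 70, λ₁ < 0.
The n=1 mode grows fastest (−λₙ is largest for n=1) → dominates.
Asymptotic: θ ~ c₁ sin(πx/0.6619) e^{2.417t} (exponential growth at rate −λ₁ ≈ 2.417).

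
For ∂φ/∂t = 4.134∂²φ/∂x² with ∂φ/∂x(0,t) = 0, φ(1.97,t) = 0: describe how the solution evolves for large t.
φ → 0. Heat escapes through the Dirichlet boundary.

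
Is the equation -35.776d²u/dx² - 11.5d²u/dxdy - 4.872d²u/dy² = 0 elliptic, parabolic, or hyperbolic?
Computing B² - 4AC with A = -35.776, B = -11.5, C = -4.872: discriminant = -564.952688 (negative). Answer: elliptic.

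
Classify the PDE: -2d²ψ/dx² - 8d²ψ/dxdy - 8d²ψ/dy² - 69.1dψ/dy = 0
A = -2, B = -8, C = -8. Discriminant B² - 4AC = 0. Since 0 = 0, parabolic.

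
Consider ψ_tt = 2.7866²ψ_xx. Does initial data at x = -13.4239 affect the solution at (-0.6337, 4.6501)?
Yes. The domain of dependence is [-13.59166866, 12.32426866], and -13.4239 ∈ [-13.59166866, 12.32426866].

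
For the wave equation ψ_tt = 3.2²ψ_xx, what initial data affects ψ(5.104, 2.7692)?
Domain of dependence: [-3.75744, 13.96544]. Signals travel at speed 3.2, so data within |x - 5.104| ≤ 3.2·2.7692 = 8.86144 can reach the point.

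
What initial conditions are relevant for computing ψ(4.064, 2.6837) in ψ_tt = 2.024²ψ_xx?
Domain of dependence: [-1.3678088, 9.4958088]. Signals travel at speed 2.024, so data within |x - 4.064| ≤ 2.024·2.6837 = 5.4318088 can reach the point.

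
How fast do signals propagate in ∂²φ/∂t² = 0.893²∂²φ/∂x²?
Speed = 0.893. Information travels along characteristics x = x₀ ± 0.893t.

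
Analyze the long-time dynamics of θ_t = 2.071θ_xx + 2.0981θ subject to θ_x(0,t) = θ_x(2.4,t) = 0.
Long-time behavior: θ grows unboundedly. With Neumann BCs the constant mode has diffusion eigenvalue 0, so any r > 0 makes it grow like e^(2.0981t); solution grows exponentially.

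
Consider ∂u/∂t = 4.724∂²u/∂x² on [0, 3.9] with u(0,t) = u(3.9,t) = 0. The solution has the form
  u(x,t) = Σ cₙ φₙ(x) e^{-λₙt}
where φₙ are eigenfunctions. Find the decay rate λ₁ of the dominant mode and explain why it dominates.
Eigenvalues: λₙ = 4.724n²π²/3.9².
First three modes:
  n=1: λ₁ = 4.724π²/3.9² ≈ 3.065
  n=2: λ₂ = 18.896π²/3.9² ≈ 12.261 (4× faster decay)
  n=3: λ₃ = 42.516π²/3.9² ≈ 27.588 (9× faster decay)
As t → ∞, higher modes decay exponentially faster. The n=1 mode dominates: u ~ c₁ sin(πx/3.9) e^{-λ₁t}.
Decay rate: λ₁ = 4.724π²/3.9² ≈ 3.065.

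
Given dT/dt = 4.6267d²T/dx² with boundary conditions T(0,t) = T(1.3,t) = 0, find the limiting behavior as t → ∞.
T → 0. Heat diffuses out through both boundaries.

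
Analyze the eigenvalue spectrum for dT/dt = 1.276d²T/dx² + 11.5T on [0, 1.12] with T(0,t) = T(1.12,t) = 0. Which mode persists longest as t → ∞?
Eigenvalues: λₙ = 1.276n²π²/1.12² - 11.5.
First three modes:
  n=1: λ₁ = 1.276π²/1.12² - 11.5 ≈ -1.46
  n=2: λ₂ = 5.104π²/1.12² - 11.5 ≈ 28.658
  n=3: λ₃ = 11.484π²/1.12² - 11.5 ≈ 78.856
Since 1.276π²/1.12² ≈ 10.04 < 11.5, λ₁ < 0.
The n=1 mode grows fastest (−λₙ is largest for n=1) → dominates.
Asymptotic: T ~ c₁ sin(πx/1.12) e^{1.46t} (exponential growth at rate −λ₁ ≈ 1.46).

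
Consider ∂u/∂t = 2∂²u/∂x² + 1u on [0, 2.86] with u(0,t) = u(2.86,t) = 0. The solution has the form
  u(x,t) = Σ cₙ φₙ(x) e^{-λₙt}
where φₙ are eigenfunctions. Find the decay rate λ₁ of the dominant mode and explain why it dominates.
Eigenvalues: λₙ = 2n²π²/2.86² - 1.
First three modes:
  n=1: λ₁ = 2π²/2.86² - 1 ≈ 1.413
  n=2: λ₂ = 8π²/2.86² - 1 ≈ 8.653
  n=3: λ₃ = 18π²/2.86² - 1 ≈ 20.719
Since 2π²/2.86² ≈ 2.413 > 1, all λₙ > 0.
The n=1 mode decays slowest → dominates as t → ∞.
Asymptotic: u ~ c₁ sin(πx/2.86) e^{-λ₁t} with decay rate λ₁ ≈ 1.413.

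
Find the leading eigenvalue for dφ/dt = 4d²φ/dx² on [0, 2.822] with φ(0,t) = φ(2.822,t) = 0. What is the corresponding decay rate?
Eigenvalues: λₙ = 4n²π²/2.822².
First three modes:
  n=1: λ₁ = 4π²/2.822² ≈ 4.957
  n=2: λ₂ = 16π²/2.822² ≈ 19.829 (4× faster decay)
  n=3: λ₃ = 36π²/2.822² ≈ 44.616 (9× faster decay)
As t → ∞, higher modes decay exponentially faster. The n=1 mode dominates: φ ~ c₁ sin(πx/2.822) e^{-λ₁t}.
Decay rate: λ₁ = 4π²/2.822² ≈ 4.957.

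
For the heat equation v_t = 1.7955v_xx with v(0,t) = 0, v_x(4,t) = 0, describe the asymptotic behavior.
v → 0. Heat escapes through the Dirichlet boundary.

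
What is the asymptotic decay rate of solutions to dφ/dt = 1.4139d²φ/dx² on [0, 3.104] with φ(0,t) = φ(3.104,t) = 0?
Eigenvalues: λₙ = 1.4139n²π²/3.104².
First three modes:
  n=1: λ₁ = 1.4139π²/3.104² ≈ 1.448
  n=2: λ₂ = 5.6556π²/3.104² ≈ 5.793 (4× faster decay)
  n=3: λ₃ = 12.7251π²/3.104² ≈ 13.035 (9× faster decay)
As t → ∞, higher modes decay exponentially faster. The n=1 mode dominates: φ ~ c₁ sin(πx/3.104) e^{-λ₁t}.
Decay rate: λ₁ = 1.4139π²/3.104² ≈ 1.448.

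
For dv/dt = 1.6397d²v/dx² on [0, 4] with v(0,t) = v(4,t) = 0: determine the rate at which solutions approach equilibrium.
Eigenvalues: λₙ = 1.6397n²π²/4².
First three modes:
  n=1: λ₁ = 1.6397π²/4² ≈ 1.011
  n=2: λ₂ = 6.5588π²/4² ≈ 4.046 (4× faster decay)
  n=3: λ₃ = 14.7573π²/4² ≈ 9.103 (9× faster decay)
As t → ∞, higher modes decay exponentially faster. The n=1 mode dominates: v ~ c₁ sin(πx/4) e^{-λ₁t}.
Decay rate: λ₁ = 1.6397π²/4² ≈ 1.011.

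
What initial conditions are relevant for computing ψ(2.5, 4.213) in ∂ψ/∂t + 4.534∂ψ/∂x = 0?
A single point: x = -16.601742. The characteristic through (2.5, 4.213) is x - 4.534t = const, so x = 2.5 - 4.534·4.213 = -16.601742.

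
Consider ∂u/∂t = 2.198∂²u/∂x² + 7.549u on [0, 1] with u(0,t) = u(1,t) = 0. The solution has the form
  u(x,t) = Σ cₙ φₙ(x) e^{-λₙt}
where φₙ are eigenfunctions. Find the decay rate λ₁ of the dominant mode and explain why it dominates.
Eigenvalues: λₙ = 2.198n²π²/1² - 7.549.
First three modes:
  n=1: λ₁ = 2.198π² - 7.549 ≈ 14.144
  n=2: λ₂ = 8.792π² - 7.549 ≈ 79.225
  n=3: λ₃ = 19.782π² - 7.549 ≈ 187.692
Since 2.198π² ≈ 21.693 > 7.549, all λₙ > 0.
The n=1 mode decays slowest → dominates as t → ∞.
Asymptotic: u ~ c₁ sin(πx/1) e^{-λ₁t} with decay rate λ₁ ≈ 14.144.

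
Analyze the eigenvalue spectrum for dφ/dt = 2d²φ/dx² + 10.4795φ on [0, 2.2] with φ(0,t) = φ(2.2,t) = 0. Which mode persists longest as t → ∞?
Eigenvalues: λₙ = 2n²π²/2.2² - 10.4795.
First three modes:
  n=1: λ₁ = 2π²/2.2² - 10.4795 ≈ -6.401
  n=2: λ₂ = 8π²/2.2² - 10.4795 ≈ 5.834
  n=3: λ₃ = 18π²/2.2² - 10.4795 ≈ 26.226
Since 2π²/2.2² ≈ 4.078 < 10.4795, λ₁ < 0.
The n=1 mode grows fastest (−λₙ is largest for n=1) → dominates.
Asymptotic: φ ~ c₁ sin(πx/2.2) e^{6.401t} (exponential growth at rate −λ₁ ≈ 6.401).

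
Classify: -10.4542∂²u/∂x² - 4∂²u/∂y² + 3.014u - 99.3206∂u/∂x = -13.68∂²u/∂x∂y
Rewriting in standard form: -10.4542∂²u/∂x² + 13.68∂²u/∂x∂y - 4∂²u/∂y² - 99.3206∂u/∂x + 3.014u = 0. Hyperbolic (discriminant = 19.8752).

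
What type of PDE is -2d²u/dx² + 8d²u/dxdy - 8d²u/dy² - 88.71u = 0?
With A = -2, B = 8, C = -8, the discriminant is 0. This is a parabolic PDE.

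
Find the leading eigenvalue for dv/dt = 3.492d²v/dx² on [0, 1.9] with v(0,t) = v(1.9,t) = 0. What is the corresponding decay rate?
Eigenvalues: λₙ = 3.492n²π²/1.9².
First three modes:
  n=1: λ₁ = 3.492π²/1.9² ≈ 9.547
  n=2: λ₂ = 13.968π²/1.9² ≈ 38.188 (4× faster decay)
  n=3: λ₃ = 31.428π²/1.9² ≈ 85.923 (9× faster decay)
As t → ∞, higher modes decay exponentially faster. The n=1 mode dominates: v ~ c₁ sin(πx/1.9) e^{-λ₁t}.
Decay rate: λ₁ = 3.492π²/1.9² ≈ 9.547.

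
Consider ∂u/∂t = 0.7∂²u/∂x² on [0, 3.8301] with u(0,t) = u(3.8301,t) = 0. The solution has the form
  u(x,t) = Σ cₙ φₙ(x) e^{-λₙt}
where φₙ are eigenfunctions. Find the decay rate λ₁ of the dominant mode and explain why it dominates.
Eigenvalues: λₙ = 0.7n²π²/3.8301².
First three modes:
  n=1: λ₁ = 0.7π²/3.8301² ≈ 0.471
  n=2: λ₂ = 2.8π²/3.8301² ≈ 1.884 (4× faster decay)
  n=3: λ₃ = 6.3π²/3.8301² ≈ 4.239 (9× faster decay)
As t → ∞, higher modes decay exponentially faster. The n=1 mode dominates: u ~ c₁ sin(πx/3.8301) e^{-λ₁t}.
Decay rate: λ₁ = 0.7π²/3.8301² ≈ 0.471.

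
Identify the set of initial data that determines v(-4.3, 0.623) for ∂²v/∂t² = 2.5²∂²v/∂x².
Domain of dependence: [-5.8575, -2.7425]. Signals travel at speed 2.5, so data within |x - -4.3| ≤ 2.5·0.623 = 1.5575 can reach the point.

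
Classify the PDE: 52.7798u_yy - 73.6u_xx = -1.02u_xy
Rewriting in standard form: -73.6u_xx + 1.02u_xy + 52.7798u_yy = 0. A = -73.6, B = 1.02, C = 52.7798. Discriminant B² - 4AC = 15539.41352. Since 15539.41352 > 0, hyperbolic.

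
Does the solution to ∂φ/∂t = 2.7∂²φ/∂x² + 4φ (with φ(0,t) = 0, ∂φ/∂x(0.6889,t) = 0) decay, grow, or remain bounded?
φ → 0. Diffusion dominates reaction (r=4 < κπ²/(4L²)≈14.04); solution decays.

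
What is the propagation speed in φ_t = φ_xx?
Infinite. The heat equation is parabolic, not hyperbolic, so disturbances propagate instantly.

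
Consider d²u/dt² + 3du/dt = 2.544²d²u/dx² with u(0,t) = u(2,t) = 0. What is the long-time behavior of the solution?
As t → ∞, u → 0. Damping (γ=3) dissipates energy; oscillations decay exponentially.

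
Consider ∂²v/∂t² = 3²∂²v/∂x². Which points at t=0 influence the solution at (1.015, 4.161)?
Domain of dependence: [-11.468, 13.498]. Signals travel at speed 3, so data within |x - 1.015| ≤ 3·4.161 = 12.483 can reach the point.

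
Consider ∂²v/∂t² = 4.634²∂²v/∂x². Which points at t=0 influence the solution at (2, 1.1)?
Domain of dependence: [-3.0974, 7.0974]. Signals travel at speed 4.634, so data within |x - 2| ≤ 4.634·1.1 = 5.0974 can reach the point.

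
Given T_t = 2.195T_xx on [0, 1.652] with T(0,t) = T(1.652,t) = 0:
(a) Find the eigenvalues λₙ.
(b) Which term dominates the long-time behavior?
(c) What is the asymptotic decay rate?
Eigenvalues: λₙ = 2.195n²π²/1.652².
First three modes:
  n=1: λ₁ = 2.195π²/1.652² ≈ 7.938
  n=2: λ₂ = 8.78π²/1.652² ≈ 31.752 (4× faster decay)
  n=3: λ₃ = 19.755π²/1.652² ≈ 71.443 (9× faster decay)
As t → ∞, higher modes decay exponentially faster. The n=1 mode dominates: T ~ c₁ sin(πx/1.652) e^{-λ₁t}.
Decay rate: λ₁ = 2.195π²/1.652² ≈ 7.938.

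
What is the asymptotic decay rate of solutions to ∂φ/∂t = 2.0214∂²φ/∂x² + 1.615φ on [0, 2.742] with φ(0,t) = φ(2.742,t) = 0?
Eigenvalues: λₙ = 2.0214n²π²/2.742² - 1.615.
First three modes:
  n=1: λ₁ = 2.0214π²/2.742² - 1.615 ≈ 1.038
  n=2: λ₂ = 8.0856π²/2.742² - 1.615 ≈ 8.999
  n=3: λ₃ = 18.1926π²/2.742² - 1.615 ≈ 22.266
Since 2.0214π²/2.742² ≈ 2.653 > 1.615, all λₙ > 0.
The n=1 mode decays slowest → dominates as t → ∞.
Asymptotic: φ ~ c₁ sin(πx/2.742) e^{-λ₁t} with decay rate λ₁ ≈ 1.038.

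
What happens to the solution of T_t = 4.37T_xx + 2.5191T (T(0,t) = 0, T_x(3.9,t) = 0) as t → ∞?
T grows unboundedly. Reaction dominates diffusion (r=2.5191 > κπ²/(4L²)≈0.71); solution grows exponentially.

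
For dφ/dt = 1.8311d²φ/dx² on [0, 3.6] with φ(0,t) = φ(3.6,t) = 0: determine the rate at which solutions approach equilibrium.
Eigenvalues: λₙ = 1.8311n²π²/3.6².
First three modes:
  n=1: λ₁ = 1.8311π²/3.6² ≈ 1.394
  n=2: λ₂ = 7.3244π²/3.6² ≈ 5.578 (4× faster decay)
  n=3: λ₃ = 16.4799π²/3.6² ≈ 12.55 (9× faster decay)
As t → ∞, higher modes decay exponentially faster. The n=1 mode dominates: φ ~ c₁ sin(πx/3.6) e^{-λ₁t}.
Decay rate: λ₁ = 1.8311π²/3.6² ≈ 1.394.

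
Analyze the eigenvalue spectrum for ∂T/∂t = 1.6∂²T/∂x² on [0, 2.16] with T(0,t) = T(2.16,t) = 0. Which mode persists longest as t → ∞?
Eigenvalues: λₙ = 1.6n²π²/2.16².
First three modes:
  n=1: λ₁ = 1.6π²/2.16² ≈ 3.385
  n=2: λ₂ = 6.4π²/2.16² ≈ 13.539 (4× faster decay)
  n=3: λ₃ = 14.4π²/2.16² ≈ 30.462 (9× faster decay)
As t → ∞, higher modes decay exponentially faster. The n=1 mode dominates: T ~ c₁ sin(πx/2.16) e^{-λ₁t}.
Decay rate: λ₁ = 1.6π²/2.16² ≈ 3.385.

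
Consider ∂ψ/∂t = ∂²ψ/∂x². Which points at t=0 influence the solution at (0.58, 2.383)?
The entire real line. The heat equation has infinite propagation speed: any initial disturbance instantly affects all points (though exponentially small far away).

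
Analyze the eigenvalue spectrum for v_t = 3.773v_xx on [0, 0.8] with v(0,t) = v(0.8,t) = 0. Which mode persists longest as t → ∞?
Eigenvalues: λₙ = 3.773n²π²/0.8².
First three modes:
  n=1: λ₁ = 3.773π²/0.8² ≈ 58.184
  n=2: λ₂ = 15.092π²/0.8² ≈ 232.738 (4× faster decay)
  n=3: λ₃ = 33.957π²/0.8² ≈ 523.66 (9× faster decay)
As t → ∞, higher modes decay exponentially faster. The n=1 mode dominates: v ~ c₁ sin(πx/0.8) e^{-λ₁t}.
Decay rate: λ₁ = 3.773π²/0.8² ≈ 58.184.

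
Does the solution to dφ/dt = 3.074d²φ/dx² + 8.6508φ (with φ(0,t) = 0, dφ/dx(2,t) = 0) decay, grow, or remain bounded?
φ grows unboundedly. Reaction dominates diffusion (r=8.6508 > κπ²/(4L²)≈1.9); solution grows exponentially.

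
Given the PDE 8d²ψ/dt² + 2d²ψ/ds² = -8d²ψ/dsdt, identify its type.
Rewriting in standard form: 2d²ψ/ds² + 8d²ψ/dsdt + 8d²ψ/dt² = 0. The second-order coefficients are A = 2, B = 8, C = 8. Since B² - 4AC = 0 = 0, this is a parabolic PDE.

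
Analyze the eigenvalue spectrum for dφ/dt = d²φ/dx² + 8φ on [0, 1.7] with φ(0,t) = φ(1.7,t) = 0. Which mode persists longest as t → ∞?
Eigenvalues: λₙ = n²π²/1.7² - 8.
First three modes:
  n=1: λ₁ = π²/1.7² - 8 ≈ -4.585
  n=2: λ₂ = 4π²/1.7² - 8 ≈ 5.66
  n=3: λ₃ = 9π²/1.7² - 8 ≈ 22.736
Since π²/1.7² ≈ 3.415 < 8, λ₁ < 0.
The n=1 mode grows fastest (−λₙ is largest for n=1) → dominates.
Asymptotic: φ ~ c₁ sin(πx/1.7) e^{4.585t} (exponential growth at rate −λ₁ ≈ 4.585).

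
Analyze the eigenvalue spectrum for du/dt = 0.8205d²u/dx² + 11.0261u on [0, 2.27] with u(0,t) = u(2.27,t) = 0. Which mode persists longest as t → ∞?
Eigenvalues: λₙ = 0.8205n²π²/2.27² - 11.0261.
First three modes:
  n=1: λ₁ = 0.8205π²/2.27² - 11.0261 ≈ -9.455
  n=2: λ₂ = 3.282π²/2.27² - 11.0261 ≈ -4.74
  n=3: λ₃ = 7.3845π²/2.27² - 11.0261 ≈ 3.118
Since 0.8205π²/2.27² ≈ 1.572 < 11.0261, λ₁ < 0.
The n=1 mode grows fastest (−λₙ is largest for n=1) → dominates.
Asymptotic: u ~ c₁ sin(πx/2.27) e^{9.455t} (exponential growth at rate −λ₁ ≈ 9.455).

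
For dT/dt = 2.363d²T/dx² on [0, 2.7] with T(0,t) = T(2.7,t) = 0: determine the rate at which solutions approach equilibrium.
Eigenvalues: λₙ = 2.363n²π²/2.7².
First three modes:
  n=1: λ₁ = 2.363π²/2.7² ≈ 3.199
  n=2: λ₂ = 9.452π²/2.7² ≈ 12.797 (4× faster decay)
  n=3: λ₃ = 21.267π²/2.7² ≈ 28.792 (9× faster decay)
As t → ∞, higher modes decay exponentially faster. The n=1 mode dominates: T ~ c₁ sin(πx/2.7) e^{-λ₁t}.
Decay rate: λ₁ = 2.363π²/2.7² ≈ 3.199.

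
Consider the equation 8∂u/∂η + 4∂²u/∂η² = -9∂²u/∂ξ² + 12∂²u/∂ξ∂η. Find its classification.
Rewriting in standard form: 9∂²u/∂ξ² - 12∂²u/∂ξ∂η + 4∂²u/∂η² + 8∂u/∂η = 0. Parabolic. (A = 9, B = -12, C = 4 gives B² - 4AC = 0.)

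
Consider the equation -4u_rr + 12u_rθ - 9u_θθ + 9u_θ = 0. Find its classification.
Parabolic. (A = -4, B = 12, C = -9 gives B² - 4AC = 0.)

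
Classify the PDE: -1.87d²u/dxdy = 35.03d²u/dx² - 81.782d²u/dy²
Rewriting in standard form: -35.03d²u/dx² - 1.87d²u/dxdy + 81.782d²u/dy² = 0. A = -35.03, B = -1.87, C = 81.782. Discriminant B² - 4AC = 11462.79074. Since 11462.79074 > 0, hyperbolic.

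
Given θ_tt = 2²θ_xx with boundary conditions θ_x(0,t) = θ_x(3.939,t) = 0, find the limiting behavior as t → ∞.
θ oscillates about a mean that drifts linearly in t (generically unbounded; no decay). There is no damping, so the nonconstant modes persist as standing waves (energy conserved, no decay). But with Neumann conditions at both ends the constant mode has eigenvalue 0: the spatial mean M(t) of θ satisfies M'' = 0, so M(t) = M(0) + M'(0)·t. Unless the initial velocity has zero mean (∫θ_t(x,0)dx = 0), the solution grows linearly in t (unbounded, though not exponentially); if it does have zero mean, the solution stays bounded and simply oscillates.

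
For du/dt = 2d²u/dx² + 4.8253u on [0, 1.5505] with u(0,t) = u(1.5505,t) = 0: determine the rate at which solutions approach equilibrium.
Eigenvalues: λₙ = 2n²π²/1.5505² - 4.8253.
First three modes:
  n=1: λ₁ = 2π²/1.5505² - 4.8253 ≈ 3.386
  n=2: λ₂ = 8π²/1.5505² - 4.8253 ≈ 28.018
  n=3: λ₃ = 18π²/1.5505² - 4.8253 ≈ 69.072
Since 2π²/1.5505² ≈ 8.211 > 4.8253, all λₙ > 0.
The n=1 mode decays slowest → dominates as t → ∞.
Asymptotic: u ~ c₁ sin(πx/1.5505) e^{-λ₁t} with decay rate λ₁ ≈ 3.386.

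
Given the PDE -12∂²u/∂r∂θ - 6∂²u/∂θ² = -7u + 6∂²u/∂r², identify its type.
Rewriting in standard form: -6∂²u/∂r² - 12∂²u/∂r∂θ - 6∂²u/∂θ² + 7u = 0. The second-order coefficients are A = -6, B = -12, C = -6. Since B² - 4AC = 0 = 0, this is a parabolic PDE.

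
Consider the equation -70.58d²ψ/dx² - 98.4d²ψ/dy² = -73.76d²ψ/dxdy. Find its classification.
Rewriting in standard form: -70.58d²ψ/dx² + 73.76d²ψ/dxdy - 98.4d²ψ/dy² = 0. Elliptic. (A = -70.58, B = 73.76, C = -98.4 gives B² - 4AC = -22339.7504.)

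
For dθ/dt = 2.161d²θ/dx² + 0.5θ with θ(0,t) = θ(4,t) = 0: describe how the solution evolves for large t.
θ → 0. Diffusion dominates reaction (r=0.5 < κπ²/L²≈1.33); solution decays.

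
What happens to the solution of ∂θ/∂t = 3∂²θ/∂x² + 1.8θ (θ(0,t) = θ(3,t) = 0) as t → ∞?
θ → 0. Diffusion dominates reaction (r=1.8 < κπ²/L²≈3.29); solution decays.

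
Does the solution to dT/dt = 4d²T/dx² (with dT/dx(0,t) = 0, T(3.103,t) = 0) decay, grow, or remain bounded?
T → 0. Heat escapes through the Dirichlet boundary.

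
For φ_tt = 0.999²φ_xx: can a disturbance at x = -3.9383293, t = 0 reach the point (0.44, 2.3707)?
No. The domain of dependence is [-1.9283293, 2.8083293], and -3.9383293 is outside this interval.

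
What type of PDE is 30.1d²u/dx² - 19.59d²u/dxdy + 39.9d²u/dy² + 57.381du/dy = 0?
With A = 30.1, B = -19.59, C = 39.9, the discriminant is -4420.1919. This is an elliptic PDE.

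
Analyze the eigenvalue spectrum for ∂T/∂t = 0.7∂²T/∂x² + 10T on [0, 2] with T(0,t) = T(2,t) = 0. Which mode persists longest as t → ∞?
Eigenvalues: λₙ = 0.7n²π²/2² - 10.
First three modes:
  n=1: λ₁ = 0.7π²/2² - 10 ≈ -8.273
  n=2: λ₂ = 2.8π²/2² - 10 ≈ -3.091
  n=3: λ₃ = 6.3π²/2² - 10 ≈ 5.545
Since 0.7π²/2² ≈ 1.727 < 10, λ₁ < 0.
The n=1 mode grows fastest (−λₙ is largest for n=1) → dominates.
Asymptotic: T ~ c₁ sin(πx/2) e^{8.273t} (exponential growth at rate −λ₁ ≈ 8.273).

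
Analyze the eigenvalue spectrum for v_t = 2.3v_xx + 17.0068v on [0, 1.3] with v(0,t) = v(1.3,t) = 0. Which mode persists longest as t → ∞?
Eigenvalues: λₙ = 2.3n²π²/1.3² - 17.0068.
First three modes:
  n=1: λ₁ = 2.3π²/1.3² - 17.0068 ≈ -3.575
  n=2: λ₂ = 9.2π²/1.3² - 17.0068 ≈ 36.721
  n=3: λ₃ = 20.7π²/1.3² - 17.0068 ≈ 103.881
Since 2.3π²/1.3² ≈ 13.432 < 17.0068, λ₁ < 0.
The n=1 mode grows fastest (−λₙ is largest for n=1) → dominates.
Asymptotic: v ~ c₁ sin(πx/1.3) e^{3.575t} (exponential growth at rate −λ₁ ≈ 3.575).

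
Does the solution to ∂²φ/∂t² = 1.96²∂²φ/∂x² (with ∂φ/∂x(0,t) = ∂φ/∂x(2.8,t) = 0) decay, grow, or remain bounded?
φ oscillates about a mean that drifts linearly in t (generically unbounded; no decay). There is no damping, so the nonconstant modes persist as standing waves (energy conserved, no decay). But with Neumann conditions at both ends the constant mode has eigenvalue 0: the spatial mean M(t) of φ satisfies M'' = 0, so M(t) = M(0) + M'(0)·t. Unless the initial velocity has zero mean (∫φ_t(x,0)dx = 0), the solution grows linearly in t (unbounded, though not exponentially); if it does have zero mean, the solution stays bounded and simply oscillates.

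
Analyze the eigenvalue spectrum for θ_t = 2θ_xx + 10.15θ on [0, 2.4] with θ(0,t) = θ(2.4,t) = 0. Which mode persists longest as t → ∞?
Eigenvalues: λₙ = 2n²π²/2.4² - 10.15.
First three modes:
  n=1: λ₁ = 2π²/2.4² - 10.15 ≈ -6.723
  n=2: λ₂ = 8π²/2.4² - 10.15 ≈ 3.558
  n=3: λ₃ = 18π²/2.4² - 10.15 ≈ 20.693
Since 2π²/2.4² ≈ 3.427 < 10.15, λ₁ < 0.
The n=1 mode grows fastest (−λₙ is largest for n=1) → dominates.
Asymptotic: θ ~ c₁ sin(πx/2.4) e^{6.723t} (exponential growth at rate −λ₁ ≈ 6.723).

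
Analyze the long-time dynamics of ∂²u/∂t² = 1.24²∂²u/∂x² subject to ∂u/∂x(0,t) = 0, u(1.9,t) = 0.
Long-time behavior: u oscillates (no decay). Energy is conserved; the solution oscillates indefinitely as standing waves.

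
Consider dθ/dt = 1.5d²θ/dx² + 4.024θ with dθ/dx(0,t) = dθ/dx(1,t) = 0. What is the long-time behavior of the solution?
As t → ∞, θ grows unboundedly. With Neumann BCs the constant mode has diffusion eigenvalue 0, so any r > 0 makes it grow like e^(4.024t); solution grows exponentially.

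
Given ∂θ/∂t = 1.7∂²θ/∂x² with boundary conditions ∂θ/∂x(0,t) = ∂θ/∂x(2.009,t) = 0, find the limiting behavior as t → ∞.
θ → constant (steady state). Heat is conserved (no flux at boundaries); solution approaches the spatial average.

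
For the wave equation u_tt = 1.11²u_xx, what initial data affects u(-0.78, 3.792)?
Domain of dependence: [-4.98912, 3.42912]. Signals travel at speed 1.11, so data within |x - -0.78| ≤ 1.11·3.792 = 4.20912 can reach the point.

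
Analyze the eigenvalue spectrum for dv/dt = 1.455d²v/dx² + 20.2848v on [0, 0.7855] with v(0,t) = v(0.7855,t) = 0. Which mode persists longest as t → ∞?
Eigenvalues: λₙ = 1.455n²π²/0.7855² - 20.2848.
First three modes:
  n=1: λ₁ = 1.455π²/0.7855² - 20.2848 ≈ 2.989
  n=2: λ₂ = 5.82π²/0.7855² - 20.2848 ≈ 72.811
  n=3: λ₃ = 13.095π²/0.7855² - 20.2848 ≈ 189.181
Since 1.455π²/0.7855² ≈ 23.274 > 20.2848, all λₙ > 0.
The n=1 mode decays slowest → dominates as t → ∞.
Asymptotic: v ~ c₁ sin(πx/0.7855) e^{-λ₁t} with decay rate λ₁ ≈ 2.989.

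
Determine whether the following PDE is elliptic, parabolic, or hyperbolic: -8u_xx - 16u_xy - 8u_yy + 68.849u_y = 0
Coefficients: A = -8, B = -16, C = -8. B² - 4AC = 0, which is zero, so the equation is parabolic.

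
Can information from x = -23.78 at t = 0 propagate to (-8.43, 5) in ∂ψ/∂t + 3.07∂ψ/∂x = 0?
Yes. The characteristic through (-8.43, 5) passes through x = -23.78.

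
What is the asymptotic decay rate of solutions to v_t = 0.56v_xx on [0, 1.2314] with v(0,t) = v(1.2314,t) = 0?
Eigenvalues: λₙ = 0.56n²π²/1.2314².
First three modes:
  n=1: λ₁ = 0.56π²/1.2314² ≈ 3.645
  n=2: λ₂ = 2.24π²/1.2314² ≈ 14.58 (4× faster decay)
  n=3: λ₃ = 5.04π²/1.2314² ≈ 32.804 (9× faster decay)
As t → ∞, higher modes decay exponentially faster. The n=1 mode dominates: v ~ c₁ sin(πx/1.2314) e^{-λ₁t}.
Decay rate: λ₁ = 0.56π²/1.2314² ≈ 3.645.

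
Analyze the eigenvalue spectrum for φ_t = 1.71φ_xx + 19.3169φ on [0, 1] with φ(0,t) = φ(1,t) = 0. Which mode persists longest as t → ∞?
Eigenvalues: λₙ = 1.71n²π²/1² - 19.3169.
First three modes:
  n=1: λ₁ = 1.71π² - 19.3169 ≈ -2.44
  n=2: λ₂ = 6.84π² - 19.3169 ≈ 48.191
  n=3: λ₃ = 15.39π² - 19.3169 ≈ 132.576
Since 1.71π² ≈ 16.877 < 19.3169, λ₁ < 0.
The n=1 mode grows fastest (−λₙ is largest for n=1) → dominates.
Asymptotic: φ ~ c₁ sin(πx/1) e^{2.44t} (exponential growth at rate −λ₁ ≈ 2.44).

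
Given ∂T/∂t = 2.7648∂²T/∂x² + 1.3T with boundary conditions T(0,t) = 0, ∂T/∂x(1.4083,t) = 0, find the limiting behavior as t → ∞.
T → 0. Diffusion dominates reaction (r=1.3 < κπ²/(4L²)≈3.44); solution decays.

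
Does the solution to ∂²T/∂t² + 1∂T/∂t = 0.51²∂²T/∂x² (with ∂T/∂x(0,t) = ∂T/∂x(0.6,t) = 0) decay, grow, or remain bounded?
T → constant (steady state). Damping (γ=1) dissipates the nonconstant modes; with Neumann BCs the spatial average obeys M''+γM'=0 and tends to a finite limit.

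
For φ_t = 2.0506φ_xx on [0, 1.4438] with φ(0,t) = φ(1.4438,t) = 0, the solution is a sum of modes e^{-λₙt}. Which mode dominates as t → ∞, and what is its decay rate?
Eigenvalues: λₙ = 2.0506n²π²/1.4438².
First three modes:
  n=1: λ₁ = 2.0506π²/1.4438² ≈ 9.709
  n=2: λ₂ = 8.2024π²/1.4438² ≈ 38.835 (4× faster decay)
  n=3: λ₃ = 18.4554π²/1.4438² ≈ 87.379 (9× faster decay)
As t → ∞, higher modes decay exponentially faster. The n=1 mode dominates: φ ~ c₁ sin(πx/1.4438) e^{-λ₁t}.
Decay rate: λ₁ = 2.0506π²/1.4438² ≈ 9.709.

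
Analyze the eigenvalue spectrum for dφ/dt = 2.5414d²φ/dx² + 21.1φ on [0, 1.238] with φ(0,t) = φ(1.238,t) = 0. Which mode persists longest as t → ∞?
Eigenvalues: λₙ = 2.5414n²π²/1.238² - 21.1.
First three modes:
  n=1: λ₁ = 2.5414π²/1.238² - 21.1 ≈ -4.734
  n=2: λ₂ = 10.1656π²/1.238² - 21.1 ≈ 44.362
  n=3: λ₃ = 22.8726π²/1.238² - 21.1 ≈ 126.19
Since 2.5414π²/1.238² ≈ 16.366 < 21.1, λ₁ < 0.
The n=1 mode grows fastest (−λₙ is largest for n=1) → dominates.
Asymptotic: φ ~ c₁ sin(πx/1.238) e^{4.734t} (exponential growth at rate −λ₁ ≈ 4.734).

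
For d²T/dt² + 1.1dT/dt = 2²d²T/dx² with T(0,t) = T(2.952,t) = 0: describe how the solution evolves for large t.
T → 0. Damping (γ=1.1) dissipates energy; oscillations decay exponentially.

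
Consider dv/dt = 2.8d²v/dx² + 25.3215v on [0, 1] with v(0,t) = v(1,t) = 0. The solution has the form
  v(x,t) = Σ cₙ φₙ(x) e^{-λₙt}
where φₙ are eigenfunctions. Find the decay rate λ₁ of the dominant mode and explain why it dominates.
Eigenvalues: λₙ = 2.8n²π²/1² - 25.3215.
First three modes:
  n=1: λ₁ = 2.8π² - 25.3215 ≈ 2.313
  n=2: λ₂ = 11.2π² - 25.3215 ≈ 85.218
  n=3: λ₃ = 25.2π² - 25.3215 ≈ 223.393
Since 2.8π² ≈ 27.635 > 25.3215, all λₙ > 0.
The n=1 mode decays slowest → dominates as t → ∞.
Asymptotic: v ~ c₁ sin(πx/1) e^{-λ₁t} with decay rate λ₁ ≈ 2.313.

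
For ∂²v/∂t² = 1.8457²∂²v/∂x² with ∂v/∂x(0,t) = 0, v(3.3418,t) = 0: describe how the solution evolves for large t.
v oscillates (no decay). Energy is conserved; the solution oscillates indefinitely as standing waves.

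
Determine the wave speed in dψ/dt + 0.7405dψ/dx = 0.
Speed = 0.7405. Information travels along x - 0.7405t = const (rightward).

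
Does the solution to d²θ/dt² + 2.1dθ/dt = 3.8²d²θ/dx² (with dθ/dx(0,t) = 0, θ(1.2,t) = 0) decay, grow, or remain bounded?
θ → 0. Damping (γ=2.1) dissipates energy; oscillations decay exponentially.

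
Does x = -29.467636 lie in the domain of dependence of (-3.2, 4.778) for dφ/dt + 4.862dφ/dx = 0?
No. Only data at x = -26.430636 affects (-3.2, 4.778). Advection has one-way propagation along characteristics.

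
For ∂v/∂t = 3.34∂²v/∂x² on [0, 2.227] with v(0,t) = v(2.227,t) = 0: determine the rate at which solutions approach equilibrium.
Eigenvalues: λₙ = 3.34n²π²/2.227².
First three modes:
  n=1: λ₁ = 3.34π²/2.227² ≈ 6.647
  n=2: λ₂ = 13.36π²/2.227² ≈ 26.587 (4× faster decay)
  n=3: λ₃ = 30.06π²/2.227² ≈ 59.82 (9× faster decay)
As t → ∞, higher modes decay exponentially faster. The n=1 mode dominates: v ~ c₁ sin(πx/2.227) e^{-λ₁t}.
Decay rate: λ₁ = 3.34π²/2.227² ≈ 6.647.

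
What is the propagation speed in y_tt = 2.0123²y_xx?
Speed = 2.0123. Information travels along characteristics x = x₀ ± 2.0123t.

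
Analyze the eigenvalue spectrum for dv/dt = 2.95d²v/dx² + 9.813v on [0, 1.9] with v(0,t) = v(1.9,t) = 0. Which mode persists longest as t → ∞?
Eigenvalues: λₙ = 2.95n²π²/1.9² - 9.813.
First three modes:
  n=1: λ₁ = 2.95π²/1.9² - 9.813 ≈ -1.748
  n=2: λ₂ = 11.8π²/1.9² - 9.813 ≈ 22.448
  n=3: λ₃ = 26.55π²/1.9² - 9.813 ≈ 62.774
Since 2.95π²/1.9² ≈ 8.065 < 9.813, λ₁ < 0.
The n=1 mode grows fastest (−λₙ is largest for n=1) → dominates.
Asymptotic: v ~ c₁ sin(πx/1.9) e^{1.748t} (exponential growth at rate −λ₁ ≈ 1.748).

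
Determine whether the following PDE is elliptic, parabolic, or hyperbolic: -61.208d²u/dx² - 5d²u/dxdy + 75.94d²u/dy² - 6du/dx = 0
Coefficients: A = -61.208, B = -5, C = 75.94. B² - 4AC = 18617.54208, which is positive, so the equation is hyperbolic.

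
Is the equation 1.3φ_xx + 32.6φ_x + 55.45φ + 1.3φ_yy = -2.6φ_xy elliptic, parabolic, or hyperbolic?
Rewriting in standard form: 1.3φ_xx + 2.6φ_xy + 1.3φ_yy + 32.6φ_x + 55.45φ = 0. Computing B² - 4AC with A = 1.3, B = 2.6, C = 1.3: discriminant = 0 (zero). Answer: parabolic.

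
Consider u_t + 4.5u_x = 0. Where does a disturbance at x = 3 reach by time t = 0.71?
At x = 6.195. The characteristic carries data from (3, 0) to (6.195, 0.71).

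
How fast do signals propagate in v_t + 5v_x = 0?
Speed = 5. Information travels along x - 5t = const (rightward).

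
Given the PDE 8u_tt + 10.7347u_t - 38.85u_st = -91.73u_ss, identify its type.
Rewriting in standard form: 91.73u_ss - 38.85u_st + 8u_tt + 10.7347u_t = 0. The second-order coefficients are A = 91.73, B = -38.85, C = 8. Since B² - 4AC = -1426.0375 < 0, this is an elliptic PDE.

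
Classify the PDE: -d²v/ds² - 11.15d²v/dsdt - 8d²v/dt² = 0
A = -1, B = -11.15, C = -8. Discriminant B² - 4AC = 92.3225. Since 92.3225 > 0, hyperbolic.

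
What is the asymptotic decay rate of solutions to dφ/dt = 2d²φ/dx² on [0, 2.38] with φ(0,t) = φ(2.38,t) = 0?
Eigenvalues: λₙ = 2n²π²/2.38².
First three modes:
  n=1: λ₁ = 2π²/2.38² ≈ 3.485
  n=2: λ₂ = 8π²/2.38² ≈ 13.939 (4× faster decay)
  n=3: λ₃ = 18π²/2.38² ≈ 31.363 (9× faster decay)
As t → ∞, higher modes decay exponentially faster. The n=1 mode dominates: φ ~ c₁ sin(πx/2.38) e^{-λ₁t}.
Decay rate: λ₁ = 2π²/2.38² ≈ 3.485.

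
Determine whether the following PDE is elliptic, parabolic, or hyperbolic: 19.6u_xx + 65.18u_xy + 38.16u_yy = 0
Coefficients: A = 19.6, B = 65.18, C = 38.16. B² - 4AC = 1256.6884, which is positive, so the equation is hyperbolic.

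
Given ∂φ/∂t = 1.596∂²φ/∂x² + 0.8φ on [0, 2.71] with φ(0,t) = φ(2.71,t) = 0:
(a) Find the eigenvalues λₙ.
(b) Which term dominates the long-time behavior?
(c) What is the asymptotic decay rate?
Eigenvalues: λₙ = 1.596n²π²/2.71² - 0.8.
First three modes:
  n=1: λ₁ = 1.596π²/2.71² - 0.8 ≈ 1.345
  n=2: λ₂ = 6.384π²/2.71² - 0.8 ≈ 7.779
  n=3: λ₃ = 14.364π²/2.71² - 0.8 ≈ 18.504
Since 1.596π²/2.71² ≈ 2.145 > 0.8, all λₙ > 0.
The n=1 mode decays slowest → dominates as t → ∞.
Asymptotic: φ ~ c₁ sin(πx/2.71) e^{-λ₁t} with decay rate λ₁ ≈ 1.345.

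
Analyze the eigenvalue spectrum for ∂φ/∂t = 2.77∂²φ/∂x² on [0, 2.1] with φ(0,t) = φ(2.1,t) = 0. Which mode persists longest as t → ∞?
Eigenvalues: λₙ = 2.77n²π²/2.1².
First three modes:
  n=1: λ₁ = 2.77π²/2.1² ≈ 6.199
  n=2: λ₂ = 11.08π²/2.1² ≈ 24.797 (4× faster decay)
  n=3: λ₃ = 24.93π²/2.1² ≈ 55.793 (9× faster decay)
As t → ∞, higher modes decay exponentially faster. The n=1 mode dominates: φ ~ c₁ sin(πx/2.1) e^{-λ₁t}.
Decay rate: λ₁ = 2.77π²/2.1² ≈ 6.199.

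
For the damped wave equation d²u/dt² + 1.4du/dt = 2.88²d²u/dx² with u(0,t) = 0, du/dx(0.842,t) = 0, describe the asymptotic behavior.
u → 0. Damping (γ=1.4) dissipates energy; oscillations decay exponentially.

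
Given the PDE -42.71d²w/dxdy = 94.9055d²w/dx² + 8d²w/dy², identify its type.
Rewriting in standard form: -94.9055d²w/dx² - 42.71d²w/dxdy - 8d²w/dy² = 0. The second-order coefficients are A = -94.9055, B = -42.71, C = -8. Since B² - 4AC = -1212.8319 < 0, this is an elliptic PDE.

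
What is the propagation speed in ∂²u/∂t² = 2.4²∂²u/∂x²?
Speed = 2.4. Information travels along characteristics x = x₀ ± 2.4t.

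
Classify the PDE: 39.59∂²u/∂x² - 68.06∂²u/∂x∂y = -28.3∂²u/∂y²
Rewriting in standard form: 39.59∂²u/∂x² - 68.06∂²u/∂x∂y + 28.3∂²u/∂y² = 0. A = 39.59, B = -68.06, C = 28.3. Discriminant B² - 4AC = 150.5756. Since 150.5756 > 0, hyperbolic.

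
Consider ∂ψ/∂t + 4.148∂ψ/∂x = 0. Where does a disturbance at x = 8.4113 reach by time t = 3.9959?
At x = 24.9862932. The characteristic carries data from (8.4113, 0) to (24.9862932, 3.9959).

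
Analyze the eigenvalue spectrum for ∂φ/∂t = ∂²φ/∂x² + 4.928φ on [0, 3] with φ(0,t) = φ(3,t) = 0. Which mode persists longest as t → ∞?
Eigenvalues: λₙ = n²π²/3² - 4.928.
First three modes:
  n=1: λ₁ = π²/3² - 4.928 ≈ -3.831
  n=2: λ₂ = 4π²/3² - 4.928 ≈ -0.542
  n=3: λ₃ = 9π²/3² - 4.928 ≈ 4.942
Since π²/3² ≈ 1.097 < 4.928, λ₁ < 0.
The n=1 mode grows fastest (−λₙ is largest for n=1) → dominates.
Asymptotic: φ ~ c₁ sin(πx/3) e^{3.831t} (exponential growth at rate −λ₁ ≈ 3.831).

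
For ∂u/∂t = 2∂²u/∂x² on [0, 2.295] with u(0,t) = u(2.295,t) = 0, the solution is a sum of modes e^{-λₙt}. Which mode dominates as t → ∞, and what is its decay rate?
Eigenvalues: λₙ = 2n²π²/2.295².
First three modes:
  n=1: λ₁ = 2π²/2.295² ≈ 3.748
  n=2: λ₂ = 8π²/2.295² ≈ 14.991 (4× faster decay)
  n=3: λ₃ = 18π²/2.295² ≈ 33.729 (9× faster decay)
As t → ∞, higher modes decay exponentially faster. The n=1 mode dominates: u ~ c₁ sin(πx/2.295) e^{-λ₁t}.
Decay rate: λ₁ = 2π²/2.295² ≈ 3.748.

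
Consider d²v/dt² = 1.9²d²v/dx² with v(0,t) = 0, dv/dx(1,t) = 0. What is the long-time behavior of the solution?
As t → ∞, v oscillates (no decay). Energy is conserved; the solution oscillates indefinitely as standing waves.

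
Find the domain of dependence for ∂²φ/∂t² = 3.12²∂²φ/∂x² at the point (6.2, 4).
Domain of dependence: [-6.28, 18.68]. Signals travel at speed 3.12, so data within |x - 6.2| ≤ 3.12·4 = 12.48 can reach the point.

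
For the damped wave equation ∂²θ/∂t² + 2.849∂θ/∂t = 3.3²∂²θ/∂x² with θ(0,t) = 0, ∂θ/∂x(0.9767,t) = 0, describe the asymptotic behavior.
θ → 0. Damping (γ=2.849) dissipates energy; oscillations decay exponentially.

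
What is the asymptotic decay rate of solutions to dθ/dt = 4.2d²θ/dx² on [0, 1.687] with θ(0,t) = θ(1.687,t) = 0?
Eigenvalues: λₙ = 4.2n²π²/1.687².
First three modes:
  n=1: λ₁ = 4.2π²/1.687² ≈ 14.565
  n=2: λ₂ = 16.8π²/1.687² ≈ 58.261 (4× faster decay)
  n=3: λ₃ = 37.8π²/1.687² ≈ 131.088 (9× faster decay)
As t → ∞, higher modes decay exponentially faster. The n=1 mode dominates: θ ~ c₁ sin(πx/1.687) e^{-λ₁t}.
Decay rate: λ₁ = 4.2π²/1.687² ≈ 14.565.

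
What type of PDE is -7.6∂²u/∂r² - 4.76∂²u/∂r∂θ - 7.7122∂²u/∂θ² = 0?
With A = -7.6, B = -4.76, C = -7.7122, the discriminant is -211.79328. This is an elliptic PDE.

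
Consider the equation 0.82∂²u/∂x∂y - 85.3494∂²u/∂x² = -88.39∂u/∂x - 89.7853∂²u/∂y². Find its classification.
Rewriting in standard form: -85.3494∂²u/∂x² + 0.82∂²u/∂x∂y + 89.7853∂²u/∂y² + 88.39∂u/∂x = 0. Hyperbolic. (A = -85.3494, B = 0.82, C = 89.7853 gives B² - 4AC = 30653.15833528.)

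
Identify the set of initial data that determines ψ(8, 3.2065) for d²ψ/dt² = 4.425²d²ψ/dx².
Domain of dependence: [-6.1887625, 22.1887625]. Signals travel at speed 4.425, so data within |x - 8| ≤ 4.425·3.2065 = 14.1887625 can reach the point.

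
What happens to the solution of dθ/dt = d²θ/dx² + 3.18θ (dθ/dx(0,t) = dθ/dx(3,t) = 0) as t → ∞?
θ grows unboundedly. With Neumann BCs the constant mode has diffusion eigenvalue 0, so any r > 0 makes it grow like e^(3.18t); solution grows exponentially.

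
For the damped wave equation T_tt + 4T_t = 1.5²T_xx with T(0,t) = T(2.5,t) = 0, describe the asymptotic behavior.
T → 0. Damping (γ=4) dissipates energy; oscillations decay exponentially.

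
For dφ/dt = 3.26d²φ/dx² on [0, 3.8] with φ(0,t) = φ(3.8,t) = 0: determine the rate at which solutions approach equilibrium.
Eigenvalues: λₙ = 3.26n²π²/3.8².
First three modes:
  n=1: λ₁ = 3.26π²/3.8² ≈ 2.228
  n=2: λ₂ = 13.04π²/3.8² ≈ 8.913 (4× faster decay)
  n=3: λ₃ = 29.34π²/3.8² ≈ 20.054 (9× faster decay)
As t → ∞, higher modes decay exponentially faster. The n=1 mode dominates: φ ~ c₁ sin(πx/3.8) e^{-λ₁t}.
Decay rate: λ₁ = 3.26π²/3.8² ≈ 2.228.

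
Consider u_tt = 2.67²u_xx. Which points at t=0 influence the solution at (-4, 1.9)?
Domain of dependence: [-9.073, 1.073]. Signals travel at speed 2.67, so data within |x - -4| ≤ 2.67·1.9 = 5.073 can reach the point.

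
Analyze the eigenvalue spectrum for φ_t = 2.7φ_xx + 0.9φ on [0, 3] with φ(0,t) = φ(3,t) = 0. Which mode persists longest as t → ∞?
Eigenvalues: λₙ = 2.7n²π²/3² - 0.9.
First three modes:
  n=1: λ₁ = 2.7π²/3² - 0.9 ≈ 2.061
  n=2: λ₂ = 10.8π²/3² - 0.9 ≈ 10.944
  n=3: λ₃ = 24.3π²/3² - 0.9 ≈ 25.748
Since 2.7π²/3² ≈ 2.961 > 0.9, all λₙ > 0.
The n=1 mode decays slowest → dominates as t → ∞.
Asymptotic: φ ~ c₁ sin(πx/3) e^{-λ₁t} with decay rate λ₁ ≈ 2.061.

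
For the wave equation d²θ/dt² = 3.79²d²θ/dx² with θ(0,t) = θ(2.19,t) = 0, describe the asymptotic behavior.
θ oscillates (no decay). Energy is conserved; the solution oscillates indefinitely as standing waves.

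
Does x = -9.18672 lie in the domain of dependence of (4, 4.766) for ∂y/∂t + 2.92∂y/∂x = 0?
No. Only data at x = -9.91672 affects (4, 4.766). Advection has one-way propagation along characteristics.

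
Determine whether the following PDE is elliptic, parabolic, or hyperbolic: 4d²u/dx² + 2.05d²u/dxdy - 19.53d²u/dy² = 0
Coefficients: A = 4, B = 2.05, C = -19.53. B² - 4AC = 316.6825, which is positive, so the equation is hyperbolic.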